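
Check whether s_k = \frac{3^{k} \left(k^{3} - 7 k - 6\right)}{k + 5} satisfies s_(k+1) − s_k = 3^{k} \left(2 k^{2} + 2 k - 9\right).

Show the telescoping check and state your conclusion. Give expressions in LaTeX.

s_(k+1) = 3**(k + 1)*(-7*k + (k + 1)**3 - 13)/(k + 6)
s_(k+1) − s_k = 2*3**k*(k**4 + 9*k**3 + 20*k**2 - 24*k - 72)/(k**2 + 11*k + 30)
(s_(k+1) − s_k) − t_k = 3**(k + 1)*(-2*k**3 - 11*k**2 - 3*k + 42)/(k**2 + 11*k + 30)

Invalid: residual \frac{3^{k + 1} \left(- 2 k^{3} - 11 k^{2} - 3 k + 42\right)}{k^{2} + 11 k + 30} ≠ 0.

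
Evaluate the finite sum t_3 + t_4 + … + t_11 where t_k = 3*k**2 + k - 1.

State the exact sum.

Σ = 1557

r(k) = (k + 3*(k + 1)**2)/(3*k**2 + k - 1) after simplifying.
Gosper form: A/B · C(k+1)/C(k) with A=1, B=1, C=k**2 + k/3 - 1/3.
Set up (1)·f(k+1) − (1)·f(k) − (k**2 + k/3 - 1/3) = 0.
deg f ≤ 3 (via 0,0,2).
Coefficient equations give f(k) = k*(k**2 - k - 1)/3.
So s_k = (B(k−1)f/C)·t_k = (k*(k**2 - k - 1)/(3*k**2 + k - 1))·t_k = k*(k**2 - k - 1).
s_(k+1) − s_k = 3*k**2 + k - 1 = t_k.
Σ_(k=3)^(11) t_k = s_(12) − s_(3) = 1572 − (15) = 1557.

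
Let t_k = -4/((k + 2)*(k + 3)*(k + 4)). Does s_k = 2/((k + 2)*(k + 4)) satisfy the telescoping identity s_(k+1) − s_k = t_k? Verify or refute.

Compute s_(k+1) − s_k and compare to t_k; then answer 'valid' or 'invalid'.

Invalid: residual 6/(k**4 + 14*k**3 + 71*k**2 + 154*k + 120) ≠ 0.

s_(k+1) = 2/((k + 3)*(k + 5))
s_(k+1) − s_k = 2*(-2*k - 7)/(k**4 + 14*k**3 + 71*k**2 + 154*k + 120)
(s_(k+1) − s_k) − t_k = 6/(k**4 + 14*k**3 + 71*k**2 + 154*k + 120)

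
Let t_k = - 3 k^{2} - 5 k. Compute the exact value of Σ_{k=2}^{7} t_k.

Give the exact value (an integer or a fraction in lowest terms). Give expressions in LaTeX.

Compute t_(k+1)/t_k: get (3*k**2 + 11*k + 8)/(k*(3*k + 5)).
So A=1 and B=1, with C=k**2 + 5*k/3.
Need (1)·f(k+1) − (1)·f(k) = k**2 + 5*k/3.
d = 3 from the (0,0,2) case.
Solving with deg f ≤ 3: f(k) = k*(k - 1)*(k + 2)/3.
Get s_k = R·t_k = k*(-k**2 - k + 2) with R(k) = B(k−1)f(k)/C(k) = (k - 1)*(k + 2)/(3*k + 5).
s_(k+1) − s_k = k*(-3*k - 5) = t_k.
Sum = s_(8) − s_(2); s_(8) = -560, s_(2) = -8 ⇒ -552.

Σ = -552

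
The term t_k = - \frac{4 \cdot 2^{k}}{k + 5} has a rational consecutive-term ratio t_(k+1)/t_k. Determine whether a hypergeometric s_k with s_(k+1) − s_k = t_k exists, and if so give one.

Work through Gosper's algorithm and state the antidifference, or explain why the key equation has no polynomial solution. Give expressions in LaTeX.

Compute t_(k+1)/t_k: get 2*(k + 5)/(k + 6).
Factor: A=2*k + 10; B=k + 6; C=1.
f must satisfy (2*k + 10)·f(k+1) − (k + 5)·f(k) = 1.
From deg A=1, deg B=1, deg C=0: d=-1.
d = -1 < 0 ⇒ no nonzero polynomial f; not summable.

none (Gosper's algorithm certifies no s_k)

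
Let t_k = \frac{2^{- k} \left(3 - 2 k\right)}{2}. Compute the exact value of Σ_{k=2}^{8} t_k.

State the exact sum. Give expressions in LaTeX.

r(k) = (2*k - 1)/(2*(2*k - 3)) after simplifying.
A = 1/2, B = 1, C = k - 3/2.
Solve (1/2)·f(k+1) − (1)·f(k) = k - 3/2.
d = 1 from the (0,0,1) case.
A polynomial solution: f(k) = 1 - 2*k.
So s_k = (B(k−1)f/C)·t_k = (-2*(2*k - 1)/(2*k - 3))·t_k = (2*k - 1)/2**k.
s_(k+1) − s_k = (3 - 2*k)/(2*2**k) = t_k.
Evaluate s at k=9 and k=2: 17/512 and 3/4; difference -367/512.

Σ = -367/512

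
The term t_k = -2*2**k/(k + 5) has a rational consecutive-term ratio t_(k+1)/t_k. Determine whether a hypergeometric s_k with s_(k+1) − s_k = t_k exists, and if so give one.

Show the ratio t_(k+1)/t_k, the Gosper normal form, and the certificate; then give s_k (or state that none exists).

none (Gosper's algorithm certifies no s_k)

Ratio r(k) = 2*(k + 5)/(k + 6).
Factor: A=2*k + 10; B=k + 6; C=1.
Set up (2*k + 10)·f(k+1) − (k + 5)·f(k) − (1) = 0.
deg f ≤ -1 (via 1,1,0).
Negative degree bound (-1): no f exists, t_k not Gosper-summable.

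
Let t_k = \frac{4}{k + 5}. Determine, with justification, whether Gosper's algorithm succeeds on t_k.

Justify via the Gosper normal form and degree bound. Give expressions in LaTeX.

Step 1: r(k) = (k + 5)/(k + 6).
Factor: A=k + 5; B=k + 6; C=1.
Solve (k + 5)·f(k+1) − (k + 5)·f(k) = 1.
Degrees (1,1,0) ⇒ d ≤ 0.
f = c0 ⇒ A·f(k+1) − B(k−1)·f(k) − C = -1. The system {-1 = 0} is inconsistent; no antidifference.

No; the coefficient equations for f are inconsistent.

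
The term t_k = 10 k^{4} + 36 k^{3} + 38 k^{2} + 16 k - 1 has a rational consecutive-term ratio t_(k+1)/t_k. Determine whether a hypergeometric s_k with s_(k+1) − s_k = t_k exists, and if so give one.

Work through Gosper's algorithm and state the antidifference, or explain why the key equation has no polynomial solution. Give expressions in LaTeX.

r(k) = (10*k**4 + 76*k**3 + 206*k**2 + 240*k + 99)/(10*k**4 + 36*k**3 + 38*k**2 + 16*k - 1) after simplifying.
A = 1, B = 1, C = k**4 + 18*k**3/5 + 19*k**2/5 + 8*k/5 - 1/10.
Need (1)·f(k+1) − (1)·f(k) = k**4 + 18*k**3/5 + 19*k**2/5 + 8*k/5 - 1/10.
deg f ≤ 5 (via 0,0,4).
Coefficient equations give f(k) = k*(2*k**4 + 4*k**3 - 2*k**2 - 2*k - 3)/10.
R(k) = B(k−1)·f(k)/C(k) = k*(2*k**4 + 4*k**3 - 2*k**2 - 2*k - 3)/(10*k**4 + 36*k**3 + 38*k**2 + 16*k - 1); s_k = R·t_k = k*(2*k**4 + 4*k**3 - 2*k**2 - 2*k - 3).
Check: Δs_k = 10*k**4 + 36*k**3 + 38*k**2 + 16*k - 1. ✓

s_k = k \left(2 k^{4} + 4 k^{3} - 2 k^{2} - 2 k - 3\right)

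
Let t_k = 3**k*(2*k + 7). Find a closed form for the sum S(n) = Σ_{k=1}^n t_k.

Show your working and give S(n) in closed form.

S(n) = 3*3**n*n + 9*3**n - 9

Ratio r(k) = 3*(2*k + 9)/(2*k + 7).
Gosper form: A/B · C(k+1)/C(k) with A=3, B=1, C=k + 7/2.
Solve (3)·f(k+1) − (1)·f(k) = k + 7/2.
Bound: deg f ≤ 1.
A polynomial solution: f(k) = (k + 2)/2.
R(k) = B(k−1)·f(k)/C(k) = (k + 2)/(2*k + 7); s_k = R·t_k = 3**k*(k + 2).
Δs = 3**k*(2*k + 7), as required.
Telescope: S(n) = s_(n+1) − s_(1) = 3**(n + 1)*(n + 3) − (9) = 3*3**n*n + 9*3**n - 9.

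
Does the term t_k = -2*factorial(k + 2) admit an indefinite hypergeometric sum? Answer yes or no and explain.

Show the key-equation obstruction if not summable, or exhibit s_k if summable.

Step 1: r(k) = k + 3.
A = k + 3, B = 1, C = 1.
Set up (k + 3)·f(k+1) − (1)·f(k) − (1) = 0.
deg f ≤ -1 (via 1,0,0).
Negative degree bound (-1): no f exists, t_k not Gosper-summable.

No — t_k has no hypergeometric antidifference.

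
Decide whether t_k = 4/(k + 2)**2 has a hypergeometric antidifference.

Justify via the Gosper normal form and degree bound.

r(k) = (k + 2)**2/(k + 3)**2 after simplifying.
Gosper form: A/B · C(k+1)/C(k) with A=k**2 + 4*k + 4, B=k**2 + 6*k + 9, C=1.
Key eq: (k**2 + 4*k + 4)·f(k+1) = (k**2 + 4*k + 4)·f(k) + (1).
d = 0 from the (2,2,0) case.
Generic f = c0 gives residual -1; -1 = 0 cannot hold, so t_k is not Gosper-summable.

No — t_k has no hypergeometric antidifference.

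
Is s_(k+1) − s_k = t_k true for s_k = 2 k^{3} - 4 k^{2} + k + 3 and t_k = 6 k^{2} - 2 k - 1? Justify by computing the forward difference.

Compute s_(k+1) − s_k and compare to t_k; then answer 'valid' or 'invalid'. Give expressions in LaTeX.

Valid: the claim telescopes to t_k.

s_(k+1) = 2*k**3 + 2*k**2 - k + 2
s_(k+1) − s_k = 6*k**2 - 2*k - 1
(s_(k+1) − s_k) − t_k = 0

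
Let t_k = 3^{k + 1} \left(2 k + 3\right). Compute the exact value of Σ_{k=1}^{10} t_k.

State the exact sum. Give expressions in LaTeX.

Compute t_(k+1)/t_k: get 3*(2*k + 5)/(2*k + 3).
Factor: A=3; B=1; C=k + 3/2.
Key eq: (3)·f(k+1) = (1)·f(k) + (k + 3/2).
Bound: deg f ≤ 1.
Match coefficients ⇒ f(k) = k/2.
Get s_k = R·t_k = 3**(k + 1)*k with R(k) = B(k−1)f(k)/C(k) = k/(2*k + 3).
Verify: 3**(k + 1)*(2*k + 3) matches t_k.
Telescoping: Σ = s_(11) − s_(1) = 5845851 − (9) = 5845842.

Σ = 5845842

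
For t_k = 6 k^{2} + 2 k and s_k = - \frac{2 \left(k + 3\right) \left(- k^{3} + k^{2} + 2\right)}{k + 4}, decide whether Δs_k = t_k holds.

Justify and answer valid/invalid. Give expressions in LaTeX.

s_(k+1) = -2*(k + 4)*(-(k + 1)**3 + (k + 1)**2 + 2)/(k + 5)
s_(k+1) − s_k = 2*(3*k**4 + 26*k**3 + 55*k**2 + 16*k - 2)/(k**2 + 9*k + 20)
(s_(k+1) − s_k) − t_k = 4*(-k**3 - 7*k**2 - 2*k - 1)/(k**2 + 9*k + 20)

Invalid: residual \frac{4 \left(- k^{3} - 7 k^{2} - 2 k - 1\right)}{k^{2} + 9 k + 20} ≠ 0.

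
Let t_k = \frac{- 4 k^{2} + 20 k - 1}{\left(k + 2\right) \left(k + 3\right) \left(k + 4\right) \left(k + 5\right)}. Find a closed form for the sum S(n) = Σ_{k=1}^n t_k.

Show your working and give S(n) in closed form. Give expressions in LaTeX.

The ratio is -(k + 2)*(20*k - 4*(k + 1)**2 + 19)/((k + 6)*(4*k**2 - 20*k + 1)).
A = k + 2, B = k + 6, C = k**2 - 5*k + 1/4.
Set up (k + 2)·f(k+1) − (k + 5)·f(k) − (k**2 - 5*k + 1/4) = 0.
Bound: deg f ≤ 3.
A polynomial solution: f(k) = k*(k**2 - 23*k + 26)/32.
So s_k = (B(k−1)f/C)·t_k = (k*(k + 5)*(k**2 - 23*k + 26)/(8*(4*k**2 - 20*k + 1)))·t_k = k*(-k**2 + 23*k - 26)/(8*(k + 2)*(k + 3)*(k + 4)).
Verify: (-4*k**2 + 20*k - 1)/(k**4 + 14*k**3 + 71*k**2 + 154*k + 120) matches t_k.
Σ_(k=1)^n t_k = s_(n+1) − s_(1) = ((-n**3 + 20*n**2 + 17*n - 4)/(8*(n**3 + 12*n**2 + 47*n + 60))) − (-1/120), i.e. n*(-7*n**2 + 156*n + 151)/(60*(n**3 + 12*n**2 + 47*n + 60)).

S(n) = \frac{n \left(- 7 n^{2} + 156 n + 151\right)}{60 \left(n^{3} + 12 n^{2} + 47 n + 60\right)}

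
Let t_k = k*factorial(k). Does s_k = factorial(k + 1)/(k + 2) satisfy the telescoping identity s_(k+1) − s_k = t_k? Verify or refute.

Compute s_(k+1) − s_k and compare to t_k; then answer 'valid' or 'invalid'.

Invalid: residual -(k**2 + 2*k - 1)*factorial(k)/((k + 2)*(k + 3)) ≠ 0.

s_(k+1) = factorial(k + 2)/(k + 3)
s_(k+1) − s_k = (k**2 + 3*k + 1)*factorial(k + 1)/((k + 2)*(k + 3))
(s_(k+1) − s_k) − t_k = -(k**2 + 2*k - 1)*factorial(k)/((k + 2)*(k + 3))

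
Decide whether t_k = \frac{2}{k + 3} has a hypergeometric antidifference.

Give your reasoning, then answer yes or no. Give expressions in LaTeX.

Ratio r(k) = (k + 3)/(k + 4).
Take A(k)=k + 3, B(k)=k + 4, C(k)=1.
Key eq: (k + 3)·f(k+1) = (k + 3)·f(k) + (1).
deg f ≤ 0 (via 1,1,0).
f = c0 ⇒ A·f(k+1) − B(k−1)·f(k) − C = -1. The system {-1 = 0} is inconsistent; no antidifference.

No; the coefficient equations for f are inconsistent.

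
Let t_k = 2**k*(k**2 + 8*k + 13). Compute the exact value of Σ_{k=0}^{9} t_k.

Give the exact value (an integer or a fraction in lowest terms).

Σ = 146429

Ratio r(k) = 2*(k**2 + 10*k + 22)/(k**2 + 8*k + 13).
So A=2 and B=1, with C=k**2 + 8*k + 13.
Set up (2)·f(k+1) − (1)·f(k) − (k**2 + 8*k + 13) = 0.
From deg A=0, deg B=0, deg C=2: d=2.
Coefficient equations give f(k) = (k + 1)*(k + 3).
So s_k = (B(k−1)f/C)·t_k = ((k + 1)*(k + 3)/(k**2 + 8*k + 13))·t_k = 2**k*(k**2 + 4*k + 3).
Verify: 2**k*(k**2 + 8*k + 13) matches t_k.
Telescoping: Σ = s_(10) − s_(0) = 146432 − (3) = 146429.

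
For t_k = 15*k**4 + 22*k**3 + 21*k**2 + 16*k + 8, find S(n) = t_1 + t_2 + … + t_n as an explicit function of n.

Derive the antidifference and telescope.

S(n) = n*(3*n**4 + 13*n**3 + 23*n**2 + 24*n + 19)

Step 1: r(k) = (15*k**4 + 82*k**3 + 177*k**2 + 184*k + 82)/(15*k**4 + 22*k**3 + 21*k**2 + 16*k + 8).
Normal form (A,B,C) = (1, 1, k**4 + 22*k**3/15 + 7*k**2/5 + 16*k/15 + 8/15).
Need (1)·f(k+1) − (1)·f(k) = k**4 + 22*k**3/15 + 7*k**2/5 + 16*k/15 + 8/15.
Bound: deg f ≤ 5.
Match coefficients ⇒ f(k) = k*(3*k**4 - 2*k**3 + k**2 + 3*k + 3)/15.
So s_k = (B(k−1)f/C)·t_k = (k*(3*k**4 - 2*k**3 + k**2 + 3*k + 3)/(15*k**4 + 22*k**3 + 21*k**2 + 16*k + 8))·t_k = k*(3*k**4 - 2*k**3 + k**2 + 3*k + 3).
s_(k+1) − s_k = 15*k**4 + 22*k**3 + 21*k**2 + 16*k + 8 = t_k.
Evaluate: s_(n+1) = 3*n**5 + 13*n**4 + 23*n**3 + 24*n**2 + 19*n + 8; subtract s_(1) = 8 ⇒ S(n) = n*(3*n**4 + 13*n**3 + 23*n**2 + 24*n + 19).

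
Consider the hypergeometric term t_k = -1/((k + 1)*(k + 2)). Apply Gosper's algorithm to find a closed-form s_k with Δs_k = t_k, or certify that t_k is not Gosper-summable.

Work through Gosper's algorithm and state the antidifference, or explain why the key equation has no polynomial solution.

s_k = -k/(k + 1)

Step 1: r(k) = (k + 1)/(k + 3).
Take A(k)=k + 1, B(k)=k + 3, C(k)=1.
Solve (k + 1)·f(k+1) − (k + 2)·f(k) = 1.
Bound: deg f ≤ 1.
Match coefficients ⇒ f(k) = k.
Then R = B(k−1)f/C = k*(k + 2), so s_k = R(k)·t_k = -k/(k + 1).
Verify: -1/(k**2 + 3*k + 2) matches t_k.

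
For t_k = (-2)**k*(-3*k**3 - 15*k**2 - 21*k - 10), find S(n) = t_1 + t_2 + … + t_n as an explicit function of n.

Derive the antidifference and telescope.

S(n) = -2*(-2)**n*n**3 - 12*(-2)**n*n**2 - 20*(-2)**n*n - 10*(-2)**n + 10

The ratio is 2*(-3*k**3 - 24*k**2 - 60*k - 49)/(3*k**3 + 15*k**2 + 21*k + 10).
Normal form (A,B,C) = (-2, 1, k**3 + 5*k**2 + 7*k + 10/3).
Solve (-2)·f(k+1) − (1)·f(k) = k**3 + 5*k**2 + 7*k + 10/3.
Bound: deg f ≤ 3.
A polynomial solution: f(k) = -k*(k**2 + 3*k + 1)/3.
Certificate R = B(k−1)f/C = -k*(k**2 + 3*k + 1)/(3*k**3 + 15*k**2 + 21*k + 10) gives s_k = (-2)**k*k*(k**2 + 3*k + 1).
s_(k+1) − s_k = (-2)**k*(-3*k**3 - 15*k**2 - 21*k - 10) = t_k.
s_(n+1) = (-2)**(n + 1)*(n**3 + 6*n**2 + 10*n + 5) and s_(1) = -10, so S(n) = -2*(-2)**n*n**3 - 12*(-2)**n*n**2 - 20*(-2)**n*n - 10*(-2)**n + 10.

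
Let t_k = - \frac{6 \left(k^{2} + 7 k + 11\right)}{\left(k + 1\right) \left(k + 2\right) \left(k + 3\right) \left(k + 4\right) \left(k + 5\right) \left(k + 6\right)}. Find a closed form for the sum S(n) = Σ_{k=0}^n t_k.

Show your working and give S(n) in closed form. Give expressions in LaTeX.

S(n) = \frac{2 \left(- n^{3} - 12 n^{2} - 44 n - 33\right)}{15 \left(n^{3} + 12 n^{2} + 44 n + 48\right)}

r(k) = (k + 1)*(7*k + (k + 1)**2 + 18)/((k + 7)*(k**2 + 7*k + 11)) after simplifying.
A = k + 1, B = k + 7, C = k**2 + 7*k + 11.
f must satisfy (k + 1)·f(k+1) − (k + 6)·f(k) = k**2 + 7*k + 11.
Degrees (1,1,2) ⇒ d ≤ 5.
Solve for f: f(k) = k*(k + 2)*(k + 4)*(k**2 + 9*k + 23)/45 (degree 5 ≤ 5).
Certificate R = B(k−1)f/C = k*(k + 2)*(k + 4)*(k + 6)*(k**2 + 9*k + 23)/(45*(k**2 + 7*k + 11)) gives s_k = 2*k*(-k**2 - 9*k - 23)/(15*(k**3 + 9*k**2 + 23*k + 15)).
Check: Δs_k = 6*(-k**2 - 7*k - 11)/(k**6 + 21*k**5 + 175*k**4 + 735*k**3 + 1624*k**2 + 1764*k + 720). ✓
Telescope: S(n) = s_(n+1) − s_(0) = 2*(-n**3 - 12*n**2 - 44*n - 33)/(15*(n**3 + 12*n**2 + 44*n + 48)) − (0) = 2*(-n**3 - 12*n**2 - 44*n - 33)/(15*(n**3 + 12*n**2 + 44*n + 48)).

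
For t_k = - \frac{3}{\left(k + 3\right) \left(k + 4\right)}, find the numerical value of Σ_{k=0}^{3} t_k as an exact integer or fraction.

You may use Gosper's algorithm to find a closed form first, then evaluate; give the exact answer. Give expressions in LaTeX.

Compute t_(k+1)/t_k: get (k + 3)/(k + 5).
Take A(k)=k + 3, B(k)=k + 5, C(k)=1.
Set up (k + 3)·f(k+1) − (k + 4)·f(k) − (1) = 0.
deg f ≤ 1 (via 1,1,0).
Solve for f: f(k) = k/3 (degree 1 ≤ 1).
Then R = B(k−1)f/C = k*(k + 4)/3, so s_k = R(k)·t_k = -k/(k + 3).
Check: Δs_k = -3/(k**2 + 7*k + 12). ✓
Σ_(k=0)^(3) t_k = s_(4) − s_(0) = -4/7 − (0) = -4/7.

Σ = -4/7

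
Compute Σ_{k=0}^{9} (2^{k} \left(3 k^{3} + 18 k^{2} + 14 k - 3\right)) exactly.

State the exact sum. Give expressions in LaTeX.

Σ = 3030017

Ratio r(k) = 2*(3*k**3 + 27*k**2 + 59*k + 32)/(3*k**3 + 18*k**2 + 14*k - 3).
So A=2 and B=1, with C=k**3 + 6*k**2 + 14*k/3 - 1.
Key eq: (2)·f(k+1) = (1)·f(k) + (k**3 + 6*k**2 + 14*k/3 - 1).
deg f ≤ 3 (via 0,0,3).
Solving with deg f ≤ 3: f(k) = (k + 1)*(3*k**2 - 3*k - 1)/3.
Get s_k = R·t_k = 2**k*(3*k**3 - 4*k - 1) with R(k) = B(k−1)f(k)/C(k) = (k + 1)*(3*k**2 - 3*k - 1)/(3*k**3 + 18*k**2 + 14*k - 3).
Δs = 2**k*(3*k**3 + 18*k**2 + 14*k - 3), as required.
Σ_(k=0)^(9) t_k = s_(10) − s_(0) = 3030016 − (-1) = 3030017.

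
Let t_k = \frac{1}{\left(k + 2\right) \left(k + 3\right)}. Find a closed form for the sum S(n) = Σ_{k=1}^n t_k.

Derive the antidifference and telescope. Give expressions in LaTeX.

The ratio is (k + 2)/(k + 4).
Take A(k)=k + 2, B(k)=k + 4, C(k)=1.
Set up (k + 2)·f(k+1) − (k + 3)·f(k) − (1) = 0.
d = 1 from the (1,1,0) case.
A polynomial solution: f(k) = k/2.
R(k) = B(k−1)·f(k)/C(k) = k*(k + 3)/2; s_k = R·t_k = k/(2*(k + 2)).
Verify: 1/(k**2 + 5*k + 6) matches t_k.
s_(n+1) = (n + 1)/(2*(n + 3)) and s_(1) = 1/6, so S(n) = n/(3*(n + 3)).

S(n) = \frac{n}{3 \left(n + 3\right)}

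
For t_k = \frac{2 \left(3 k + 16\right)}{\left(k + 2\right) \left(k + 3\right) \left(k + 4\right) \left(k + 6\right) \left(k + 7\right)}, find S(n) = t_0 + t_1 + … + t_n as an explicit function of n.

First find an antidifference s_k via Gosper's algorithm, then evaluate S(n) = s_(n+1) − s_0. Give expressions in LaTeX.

S(n) = \frac{n^{3} + 14 n^{2} + 61 n + 48}{18 \left(n^{3} + 14 n^{2} + 61 n + 84\right)}

The ratio is (k + 2)*(k + 6)*(3*k + 19)/((k + 5)*(k + 8)*(3*k + 16)).
So A=k + 2 and B=k + 8, with C=k**2 + 31*k/3 + 80/3.
Set up (k + 2)·f(k+1) − (k + 7)·f(k) − (k**2 + 31*k/3 + 80/3) = 0.
Degrees (1,1,2) ⇒ d ≤ 5.
Solving with deg f ≤ 5: f(k) = k*(k + 4)*(k + 5)*(k**2 + 11*k + 36)/108.
R(k) = B(k−1)·f(k)/C(k) = k*(k + 4)*(k + 7)*(k**2 + 11*k + 36)/(36*(3*k + 16)); s_k = R·t_k = k*(k**2 + 11*k + 36)/(18*(k**3 + 11*k**2 + 36*k + 36)).
s_(k+1) − s_k = 2*(3*k + 16)/(k**5 + 22*k**4 + 185*k**3 + 740*k**2 + 1404*k + 1008) = t_k.
Evaluate: s_(n+1) = (n**3 + 14*n**2 + 61*n + 48)/(18*(n**3 + 14*n**2 + 61*n + 84)); subtract s_(0) = 0 ⇒ S(n) = (n**3 + 14*n**2 + 61*n + 48)/(18*(n**3 + 14*n**2 + 61*n + 84)).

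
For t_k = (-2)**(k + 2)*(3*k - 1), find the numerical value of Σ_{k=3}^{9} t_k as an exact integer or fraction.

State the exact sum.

Step 1: r(k) = 2*(-3*k - 2)/(3*k - 1).
A = -2, B = 1, C = k - 1/3.
Solve (-2)·f(k+1) − (1)·f(k) = k - 1/3.
d = 1 from the (0,0,1) case.
Solving with deg f ≤ 1: f(k) = -(k - 1)/3.
Certificate R = B(k−1)f/C = -(k - 1)/(3*k - 1) gives s_k = (-2)**(k + 2)*(1 - k).
Check: Δs_k = (-2)**(k + 2)*(3*k - 1). ✓
Telescoping: Σ = s_(10) − s_(3) = -36864 − (64) = -36928.

Σ = -36928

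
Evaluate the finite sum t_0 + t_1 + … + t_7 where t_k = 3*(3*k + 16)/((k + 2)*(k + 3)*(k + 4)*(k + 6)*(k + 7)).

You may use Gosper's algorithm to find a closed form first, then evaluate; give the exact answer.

Ratio r(k) = (k + 2)*(k + 6)*(3*k + 19)/((k + 5)*(k + 8)*(3*k + 16)).
Take A(k)=k + 2, B(k)=k + 8, C(k)=k**2 + 31*k/3 + 80/3.
f must satisfy (k + 2)·f(k+1) − (k + 7)·f(k) = k**2 + 31*k/3 + 80/3.
Bound: deg f ≤ 5.
Solve for f: f(k) = k*(k + 4)*(k + 5)*(k**2 + 11*k + 36)/108 (degree 5 ≤ 5).
So s_k = (B(k−1)f/C)·t_k = (k*(k + 4)*(k + 7)*(k**2 + 11*k + 36)/(36*(3*k + 16)))·t_k = k*(k**2 + 11*k + 36)/(12*(k**3 + 11*k**2 + 36*k + 36)).
Check: Δs_k = 3*(3*k + 16)/(k**5 + 22*k**4 + 185*k**3 + 740*k**2 + 1404*k + 1008). ✓
Evaluate s at k=8 and k=0: 94/1155 and 0; difference 94/1155.

Σ = 94/1155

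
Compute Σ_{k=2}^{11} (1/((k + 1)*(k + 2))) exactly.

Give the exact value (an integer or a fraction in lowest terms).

Σ = 10/39

Compute t_(k+1)/t_k: get (k + 1)/(k + 3).
A = k + 1, B = k + 3, C = 1.
Solve (k + 1)·f(k+1) − (k + 2)·f(k) = 1.
d = 1 from the (1,1,0) case.
A polynomial solution: f(k) = k.
Get s_k = R·t_k = k/(k + 1) with R(k) = B(k−1)f(k)/C(k) = k*(k + 2).
Δs = 1/(k**2 + 3*k + 2), as required.
Sum = s_(12) − s_(2); s_(12) = 12/13, s_(2) = 2/3 ⇒ 10/39.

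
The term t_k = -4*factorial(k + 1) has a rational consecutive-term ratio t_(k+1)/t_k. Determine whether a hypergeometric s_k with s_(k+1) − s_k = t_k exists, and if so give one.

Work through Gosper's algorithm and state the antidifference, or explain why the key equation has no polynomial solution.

none — t_k is not Gosper-summable

t_(k+1)/t_k = k + 2.
Gosper form: A/B · C(k+1)/C(k) with A=k + 2, B=1, C=1.
Key eq: (k + 2)·f(k+1) = (1)·f(k) + (1).
From deg A=1, deg B=0, deg C=0: d=-1.
Negative degree bound (-1): no f exists, t_k not Gosper-summable.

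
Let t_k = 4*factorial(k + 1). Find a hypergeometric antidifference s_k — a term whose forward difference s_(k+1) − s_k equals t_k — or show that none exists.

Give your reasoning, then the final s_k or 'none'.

none (Gosper's algorithm certifies no s_k)

t_(k+1)/t_k = k + 2.
Normal form (A,B,C) = (k + 2, 1, 1).
Need (k + 2)·f(k+1) − (1)·f(k) = 1.
deg f ≤ -1 (via 1,0,0).
Bound -1 < 0, so the key equation has no polynomial solution.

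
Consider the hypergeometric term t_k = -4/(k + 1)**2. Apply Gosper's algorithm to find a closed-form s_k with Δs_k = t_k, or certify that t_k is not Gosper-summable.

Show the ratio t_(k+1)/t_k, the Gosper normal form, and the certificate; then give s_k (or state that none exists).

no hypergeometric antidifference exists

Ratio r(k) = (k + 1)**2/(k + 2)**2.
Normal form (A,B,C) = (k**2 + 2*k + 1, k**2 + 4*k + 4, 1).
Solve (k**2 + 2*k + 1)·f(k+1) − (k**2 + 2*k + 1)·f(k) = 1.
Bound: deg f ≤ 0.
Put f(k) = c0: A·f(k+1) − B(k−1)·f(k) − C = -1; need -1 = 0 — inconsistent ⇒ no f, not summable.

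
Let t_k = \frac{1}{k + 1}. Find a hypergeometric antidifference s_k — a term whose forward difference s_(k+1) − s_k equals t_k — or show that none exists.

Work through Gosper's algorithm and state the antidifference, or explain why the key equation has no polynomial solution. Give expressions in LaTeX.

r(k) = (k + 1)/(k + 2) after simplifying.
Normal form (A,B,C) = (k + 1, k + 2, 1).
Key eq: (k + 1)·f(k+1) = (k + 1)·f(k) + (1).
d = 0 from the (1,1,0) case.
Generic f = c0 gives residual -1; -1 = 0 cannot hold, so t_k is not Gosper-summable.

none — t_k is not Gosper-summable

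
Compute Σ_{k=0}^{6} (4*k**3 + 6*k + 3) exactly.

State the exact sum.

Step 1: r(k) = (6*k + 4*(k + 1)**3 + 9)/(4*k**3 + 6*k + 3).
So A=1 and B=1, with C=k**3 + 3*k/2 + 3/4.
Solve (1)·f(k+1) − (1)·f(k) = k**3 + 3*k/2 + 3/4.
d = 4 from the (0,0,3) case.
Coefficient equations give f(k) = k**2*(k**2 - 2*k + 4)/4.
R(k) = B(k−1)·f(k)/C(k) = k**2*(k**2 - 2*k + 4)/(4*k**3 + 6*k + 3); s_k = R·t_k = k**2*(k**2 - 2*k + 4).
Verify: 4*k**3 + 6*k + 3 matches t_k.
Sum = s_(7) − s_(0); s_(7) = 1911, s_(0) = 0 ⇒ 1911.

Σ = 1911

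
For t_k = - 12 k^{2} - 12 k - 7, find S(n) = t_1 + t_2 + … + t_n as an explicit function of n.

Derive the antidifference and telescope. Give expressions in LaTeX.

t_(k+1)/t_k = (12*k**2 + 36*k + 31)/(12*k**2 + 12*k + 7).
Factor: A=1; B=1; C=k**2 + k + 7/12.
Solve (1)·f(k+1) − (1)·f(k) = k**2 + k + 7/12.
From deg A=0, deg B=0, deg C=2: d=3.
Solve for f: f(k) = k*(4*k**2 + 3)/12 (degree 3 ≤ 3).
Certificate R = B(k−1)f/C = k*(4*k**2 + 3)/(12*k**2 + 12*k + 7) gives s_k = k*(-4*k**2 - 3).
Check: Δs_k = -12*k**2 - 12*k - 7. ✓
Telescope: S(n) = s_(n+1) − s_(1) = -4*n**3 - 12*n**2 - 15*n - 7 − (-7) = n*(-4*n**2 - 12*n - 15).

S(n) = n \left(- 4 n^{2} - 12 n - 15\right)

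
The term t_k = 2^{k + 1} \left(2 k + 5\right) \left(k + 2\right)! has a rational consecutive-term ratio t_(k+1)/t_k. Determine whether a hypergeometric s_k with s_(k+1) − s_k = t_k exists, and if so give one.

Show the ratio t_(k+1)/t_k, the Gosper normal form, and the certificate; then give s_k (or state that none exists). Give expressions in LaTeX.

s_k = 2^{k + 1} \left(k + 2\right)!

t_(k+1)/t_k = 2*(k + 3)*(2*k + 7)/(2*k + 5).
Factor: A=2*k + 6; B=1; C=k + 5/2.
Solve (2*k + 6)·f(k+1) − (1)·f(k) = k + 5/2.
Degrees (1,0,1) ⇒ d ≤ 0.
Solve for f: f(k) = 1/2 (degree 0 ≤ 0).
R(k) = B(k−1)·f(k)/C(k) = 1/(2*k + 5); s_k = R·t_k = 2**(k + 1)*factorial(k + 2).
Δs = 2**(k + 1)*(2*k + 5)*factorial(k + 2), as required.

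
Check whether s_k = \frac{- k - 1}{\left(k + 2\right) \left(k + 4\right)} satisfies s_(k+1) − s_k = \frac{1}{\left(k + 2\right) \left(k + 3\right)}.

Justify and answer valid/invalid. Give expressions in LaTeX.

s_(k+1) = (-k - 2)/((k + 3)*(k + 5))
s_(k+1) − s_k = (k**2 + 3*k - 1)/(k**4 + 14*k**3 + 71*k**2 + 154*k + 120)
(s_(k+1) − s_k) − t_k = 3*(-2*k - 7)/(k**4 + 14*k**3 + 71*k**2 + 154*k + 120)

Invalid: residual \frac{3 \left(- 2 k - 7\right)}{k^{4} + 14 k^{3} + 71 k^{2} + 154 k + 120} ≠ 0.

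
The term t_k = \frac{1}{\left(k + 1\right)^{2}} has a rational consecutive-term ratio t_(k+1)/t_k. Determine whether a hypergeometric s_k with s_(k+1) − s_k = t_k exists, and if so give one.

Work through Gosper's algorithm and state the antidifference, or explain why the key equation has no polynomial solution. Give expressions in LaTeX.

t_(k+1)/t_k = (k + 1)**2/(k + 2)**2.
Factor: A=k**2 + 2*k + 1; B=k**2 + 4*k + 4; C=1.
f must satisfy (k**2 + 2*k + 1)·f(k+1) − (k**2 + 2*k + 1)·f(k) = 1.
From deg A=2, deg B=2, deg C=0: d=0.
f = c0 ⇒ A·f(k+1) − B(k−1)·f(k) − C = -1. The system {-1 = 0} is inconsistent; no antidifference.

not Gosper-summable; s_k does not exist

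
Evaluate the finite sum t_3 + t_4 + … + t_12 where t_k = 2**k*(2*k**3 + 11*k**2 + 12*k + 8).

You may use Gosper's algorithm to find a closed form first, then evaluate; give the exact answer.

Σ = 35020360

t_(k+1)/t_k = 2*(2*k**3 + 17*k**2 + 40*k + 33)/(2*k**3 + 11*k**2 + 12*k + 8).
Take A(k)=2, B(k)=1, C(k)=k**3 + 11*k**2/2 + 6*k + 4.
f must satisfy (2)·f(k+1) − (1)·f(k) = k**3 + 11*k**2/2 + 6*k + 4.
d = 3 from the (0,0,3) case.
Solving with deg f ≤ 3: f(k) = (2*k - 1)*(k**2 + 2)/2.
Then R = B(k−1)f/C = (2*k - 1)*(k**2 + 2)/(2*k**3 + 11*k**2 + 12*k + 8), so s_k = R(k)·t_k = 2**k*(2*k**3 - k**2 + 4*k - 2).
Δs = 2**k*(2*k**3 + 11*k**2 + 12*k + 8), as required.
Sum = s_(13) − s_(3); s_(13) = 35020800, s_(3) = 440 ⇒ 35020360.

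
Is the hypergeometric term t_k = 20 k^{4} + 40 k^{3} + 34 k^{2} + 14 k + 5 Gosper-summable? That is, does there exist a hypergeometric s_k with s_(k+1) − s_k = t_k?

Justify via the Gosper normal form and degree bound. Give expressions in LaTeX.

The ratio is (20*k**4 + 120*k**3 + 274*k**2 + 282*k + 113)/(20*k**4 + 40*k**3 + 34*k**2 + 14*k + 5).
So A=1 and B=1, with C=k**4 + 2*k**3 + 17*k**2/10 + 7*k/10 + 1/4.
Solve (1)·f(k+1) − (1)·f(k) = k**4 + 2*k**3 + 17*k**2/10 + 7*k/10 + 1/4.
Degrees (0,0,4) ⇒ d ≤ 5.
Match coefficients ⇒ f(k) = k*(4*k**4 - 2*k**2 + 3)/20.
So s_k = (B(k−1)f/C)·t_k = (k*(4*k**4 - 2*k**2 + 3)/(20*k**4 + 40*k**3 + 34*k**2 + 14*k + 5))·t_k = k*(4*k**4 - 2*k**2 + 3).
s_(k+1) − s_k = 20*k**4 + 40*k**3 + 34*k**2 + 14*k + 5 = t_k.

Yes. s_k = k \left(4 k^{4} - 2 k^{2} + 3\right).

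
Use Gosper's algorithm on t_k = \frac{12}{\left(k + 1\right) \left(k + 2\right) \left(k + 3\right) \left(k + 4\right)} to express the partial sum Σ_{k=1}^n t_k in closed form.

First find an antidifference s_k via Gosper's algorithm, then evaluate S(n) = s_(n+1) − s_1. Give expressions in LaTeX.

S(n) = \frac{n \left(n^{2} + 9 n + 26\right)}{6 \left(n^{3} + 9 n^{2} + 26 n + 24\right)}

Compute t_(k+1)/t_k: get (k + 1)/(k + 5).
A = k + 1, B = k + 5, C = 1.
Key eq: (k + 1)·f(k+1) = (k + 4)·f(k) + (1).
d = 3 from the (1,1,0) case.
Solve for f: f(k) = k*(k**2 + 6*k + 11)/18 (degree 3 ≤ 3).
R(k) = B(k−1)·f(k)/C(k) = k*(k + 4)*(k**2 + 6*k + 11)/18; s_k = R·t_k = 2*k*(k**2 + 6*k + 11)/(3*(k + 1)*(k + 2)*(k + 3)).
Δs = 12/(k**4 + 10*k**3 + 35*k**2 + 50*k + 24), as required.
Evaluate: s_(n+1) = 2*(n**3 + 9*n**2 + 26*n + 18)/(3*(n**3 + 9*n**2 + 26*n + 24)); subtract s_(1) = 1/2 ⇒ S(n) = n*(n**2 + 9*n + 26)/(6*(n**3 + 9*n**2 + 26*n + 24)).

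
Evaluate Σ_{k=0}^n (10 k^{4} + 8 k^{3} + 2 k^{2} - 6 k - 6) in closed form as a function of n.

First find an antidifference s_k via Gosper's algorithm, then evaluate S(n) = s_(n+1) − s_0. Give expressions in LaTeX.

t_(k+1)/t_k = (5*k**4 + 24*k**3 + 43*k**2 + 31*k + 4)/(5*k**4 + 4*k**3 + k**2 - 3*k - 3).
Gosper form: A/B · C(k+1)/C(k) with A=1, B=1, C=k**4 + 4*k**3/5 + k**2/5 - 3*k/5 - 3/5.
f must satisfy (1)·f(k+1) − (1)·f(k) = k**4 + 4*k**3/5 + k**2/5 - 3*k/5 - 3/5.
d = 5 from the (0,0,4) case.
Match coefficients ⇒ f(k) = k*(2*k**4 - 3*k**3 - 2*k - 3)/10.
Get s_k = R·t_k = k*(2*k**4 - 3*k**3 - 2*k - 3) with R(k) = B(k−1)f(k)/C(k) = k*(2*k**4 - 3*k**3 - 2*k - 3)/(2*(5*k**4 + 4*k**3 + k**2 - 3*k - 3)).
Check: Δs_k = 10*k**4 + 8*k**3 + 2*k**2 - 6*k - 6. ✓
Evaluate: s_(n+1) = 2*n**5 + 7*n**4 + 8*n**3 - 9*n - 6; subtract s_(0) = 0 ⇒ S(n) = 2*n**5 + 7*n**4 + 8*n**3 - 9*n - 6.

S(n) = 2 n^{5} + 7 n^{4} + 8 n^{3} - 9 n - 6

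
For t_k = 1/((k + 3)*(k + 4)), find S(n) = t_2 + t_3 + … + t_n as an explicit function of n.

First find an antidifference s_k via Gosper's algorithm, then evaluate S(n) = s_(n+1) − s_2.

S(n) = (n - 1)/(5*(n + 4))

Ratio r(k) = (k + 3)/(k + 5).
Take A(k)=k + 3, B(k)=k + 5, C(k)=1.
f must satisfy (k + 3)·f(k+1) − (k + 4)·f(k) = 1.
deg f ≤ 1 (via 1,1,0).
Coefficient equations give f(k) = k/3.
Certificate R = B(k−1)f/C = k*(k + 4)/3 gives s_k = k/(3*(k + 3)).
s_(k+1) − s_k = 1/(k**2 + 7*k + 12) = t_k.
s_(n+1) = (n + 1)/(3*(n + 4)) and s_(2) = 2/15, so S(n) = (n - 1)/(5*(n + 4)).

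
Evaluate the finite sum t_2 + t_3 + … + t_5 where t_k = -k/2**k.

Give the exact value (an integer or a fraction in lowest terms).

Σ = -41/32

r(k) = (k + 1)/(2*k) after simplifying.
Gosper form: A/B · C(k+1)/C(k) with A=1/2, B=1, C=k.
Key eq: (1/2)·f(k+1) = (1)·f(k) + (k).
deg f ≤ 1 (via 0,0,1).
Coefficient equations give f(k) = -2*(k + 1).
Certificate R = B(k−1)f/C = -2*(k + 1)/k gives s_k = 2**(1 - k)*(k + 1).
Verify: -k/2**k matches t_k.
Evaluate s at k=6 and k=2: 7/32 and 3/2; difference -41/32.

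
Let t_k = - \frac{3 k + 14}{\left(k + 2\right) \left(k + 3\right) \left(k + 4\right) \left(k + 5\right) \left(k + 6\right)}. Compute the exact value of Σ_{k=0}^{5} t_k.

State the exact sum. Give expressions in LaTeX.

Σ = -127/3960

Ratio r(k) = (k + 2)*(3*k + 17)/((k + 7)*(3*k + 14)).
Factor: A=k + 2; B=k + 7; C=k + 14/3.
Solve (k + 2)·f(k+1) − (k + 6)·f(k) = k + 14/3.
Bound: deg f ≤ 4.
A polynomial solution: f(k) = k*(k + 4)*(k**2 + 10*k + 31)/90.
So s_k = (B(k−1)f/C)·t_k = (k*(k + 4)*(k + 6)*(k**2 + 10*k + 31)/(30*(3*k + 14)))·t_k = k*(-k**2 - 10*k - 31)/(30*(k**3 + 10*k**2 + 31*k + 30)).
Δs = (-3*k - 14)/(k**5 + 20*k**4 + 155*k**3 + 580*k**2 + 1044*k + 720), as required.
Sum = s_(6) − s_(0); s_(6) = -127/3960, s_(0) = 0 ⇒ -127/3960.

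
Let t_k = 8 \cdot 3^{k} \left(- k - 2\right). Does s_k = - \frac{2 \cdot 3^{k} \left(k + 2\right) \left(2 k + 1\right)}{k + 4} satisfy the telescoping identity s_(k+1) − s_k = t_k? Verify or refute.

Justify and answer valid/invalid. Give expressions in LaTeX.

Invalid: residual \frac{3^{k} \left(16 k^{2} + 88 k + 124\right)}{k^{2} + 9 k + 20} ≠ 0.

s_(k+1) = -6*3**k*(k + 3)*(2*k + 3)/(k + 5)
s_(k+1) − s_k = 3**k*(-8*k**3 - 72*k**2 - 216*k - 196)/(k**2 + 9*k + 20)
(s_(k+1) − s_k) − t_k = 3**k*(16*k**2 + 88*k + 124)/(k**2 + 9*k + 20)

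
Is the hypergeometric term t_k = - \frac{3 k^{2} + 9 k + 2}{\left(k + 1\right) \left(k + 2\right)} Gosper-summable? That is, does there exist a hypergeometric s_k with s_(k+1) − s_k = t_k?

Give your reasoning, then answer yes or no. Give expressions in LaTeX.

Yes. s_k = \frac{k \left(1 - 3 k\right)}{k + 1}.

Step 1: r(k) = (k + 1)*(9*k + 3*(k + 1)**2 + 11)/((k + 3)*(3*k**2 + 9*k + 2)).
Factor: A=k + 1; B=k + 3; C=k**2 + 3*k + 2/3.
Set up (k + 1)·f(k+1) − (k + 2)·f(k) − (k**2 + 3*k + 2/3) = 0.
Bound: deg f ≤ 2.
Match coefficients ⇒ f(k) = k*(3*k - 1)/3.
R(k) = B(k−1)·f(k)/C(k) = k*(k + 2)*(3*k - 1)/(3*k**2 + 9*k + 2); s_k = R·t_k = k*(1 - 3*k)/(k + 1).
Verify: (-3*k**2 - 9*k - 2)/(k**2 + 3*k + 2) matches t_k.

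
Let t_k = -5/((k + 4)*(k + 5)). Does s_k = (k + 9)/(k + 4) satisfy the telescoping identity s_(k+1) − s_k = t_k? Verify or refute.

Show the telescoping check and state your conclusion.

Valid — Δs_k = t_k.

s_(k+1) = (k + 10)/(k + 5)
s_(k+1) − s_k = -5/(k**2 + 9*k + 20)
(s_(k+1) − s_k) − t_k = 0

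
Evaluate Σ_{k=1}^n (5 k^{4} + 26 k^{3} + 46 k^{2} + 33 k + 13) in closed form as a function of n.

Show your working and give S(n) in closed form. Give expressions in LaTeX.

The ratio is (5*k**4 + 46*k**3 + 154*k**2 + 223*k + 123)/(5*k**4 + 26*k**3 + 46*k**2 + 33*k + 13).
Take A(k)=1, B(k)=1, C(k)=k**4 + 26*k**3/5 + 46*k**2/5 + 33*k/5 + 13/5.
Solve (1)·f(k+1) − (1)·f(k) = k**4 + 26*k**3/5 + 46*k**2/5 + 33*k/5 + 13/5.
Bound: deg f ≤ 5.
Solving with deg f ≤ 5: f(k) = k*(k**4 + 4*k**3 + 4*k**2 + 4)/5.
R(k) = B(k−1)·f(k)/C(k) = k*(k**4 + 4*k**3 + 4*k**2 + 4)/(5*k**4 + 26*k**3 + 46*k**2 + 33*k + 13); s_k = R·t_k = k*(k**4 + 4*k**3 + 4*k**2 + 4).
s_(k+1) − s_k = 5*k**4 + 26*k**3 + 46*k**2 + 33*k + 13 = t_k.
Σ_(k=1)^n t_k = s_(n+1) − s_(1) = (n**5 + 9*n**4 + 30*n**3 + 46*n**2 + 37*n + 13) − (13), i.e. n*(n**4 + 9*n**3 + 30*n**2 + 46*n + 37).

S(n) = n \left(n^{4} + 9 n^{3} + 30 n^{2} + 46 n + 37\right)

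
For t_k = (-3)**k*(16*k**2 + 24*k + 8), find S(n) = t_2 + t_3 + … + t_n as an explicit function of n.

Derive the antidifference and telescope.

The ratio is 3*(-2*k**2 - 7*k - 6)/(2*k**2 + 3*k + 1).
A = -3, B = 1, C = k**2 + 3*k/2 + 1/2.
Set up (-3)·f(k+1) − (1)·f(k) − (k**2 + 3*k/2 + 1/2) = 0.
Degrees (0,0,2) ⇒ d ≤ 2.
Coefficient equations give f(k) = -(2*k - 1)*(2*k + 1)/16.
Then R = B(k−1)f/C = -(2*k - 1)/(8*(k + 1)), so s_k = R(k)·t_k = (-3)**k*(1 - 4*k**2).
Check: Δs_k = (-3)**k*(16*k**2 + 24*k + 8). ✓
Σ_(k=2)^n t_k = s_(n+1) − s_(2) = (3*(-3)**n*(4*n**2 + 8*n + 3)) − (-135), i.e. 12*(-3)**n*n**2 + 24*(-3)**n*n + 9*(-3)**n + 135.

S(n) = 12*(-3)**n*n**2 + 24*(-3)**n*n + 9*(-3)**n + 135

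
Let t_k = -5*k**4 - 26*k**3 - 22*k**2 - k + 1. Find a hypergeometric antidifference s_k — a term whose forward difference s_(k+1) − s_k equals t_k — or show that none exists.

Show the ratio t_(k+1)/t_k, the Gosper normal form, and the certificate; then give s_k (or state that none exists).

Ratio r(k) = (5*k**4 + 46*k**3 + 130*k**2 + 143*k + 53)/(5*k**4 + 26*k**3 + 22*k**2 + k - 1).
Take A(k)=1, B(k)=1, C(k)=k**4 + 26*k**3/5 + 22*k**2/5 + k/5 - 1/5.
Solve (1)·f(k+1) − (1)·f(k) = k**4 + 26*k**3/5 + 22*k**2/5 + k/5 - 1/5.
Degrees (0,0,4) ⇒ d ≤ 5.
Match coefficients ⇒ f(k) = k*(k**4 + 4*k**3 - 4*k**2 - 4*k + 2)/5.
So s_k = (B(k−1)f/C)·t_k = (k*(k**4 + 4*k**3 - 4*k**2 - 4*k + 2)/(5*k**4 + 26*k**3 + 22*k**2 + k - 1))·t_k = k*(-k**4 - 4*k**3 + 4*k**2 + 4*k - 2).
Check: Δs_k = -5*k**4 - 26*k**3 - 22*k**2 - k + 1. ✓

s_k = k*(-k**4 - 4*k**3 + 4*k**2 + 4*k - 2)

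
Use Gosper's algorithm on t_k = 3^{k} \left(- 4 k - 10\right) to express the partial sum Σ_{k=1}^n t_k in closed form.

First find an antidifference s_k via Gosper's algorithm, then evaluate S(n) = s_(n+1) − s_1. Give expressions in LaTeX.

S(n) = - 6 \cdot 3^{n} n - 12 \cdot 3^{n} + 12

The ratio is 3*(2*k + 7)/(2*k + 5).
So A=3 and B=1, with C=k + 5/2.
f must satisfy (3)·f(k+1) − (1)·f(k) = k + 5/2.
From deg A=0, deg B=0, deg C=1: d=1.
Match coefficients ⇒ f(k) = (k + 1)/2.
Certificate R = B(k−1)f/C = (k + 1)/(2*k + 5) gives s_k = -2*3**k*(k + 1).
Verify: 3**k*(-4*k - 10) matches t_k.
Σ_(k=1)^n t_k = s_(n+1) − s_(1) = (6*3**n*(-n - 2)) − (-12), i.e. -6*3**n*n - 12*3**n + 12.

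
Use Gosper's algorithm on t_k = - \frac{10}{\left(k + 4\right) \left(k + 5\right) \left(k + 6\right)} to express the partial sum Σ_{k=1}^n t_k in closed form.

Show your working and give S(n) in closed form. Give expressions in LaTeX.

S(n) = \frac{n \left(- n - 11\right)}{6 \left(n^{2} + 11 n + 30\right)}

The ratio is (k + 4)/(k + 7).
So A=k + 4 and B=k + 7, with C=1.
Key eq: (k + 4)·f(k+1) = (k + 6)·f(k) + (1).
From deg A=1, deg B=1, deg C=0: d=2.
Match coefficients ⇒ f(k) = k*(k + 9)/40.
So s_k = (B(k−1)f/C)·t_k = (k*(k + 6)*(k + 9)/40)·t_k = k*(-k - 9)/(4*(k + 4)*(k + 5)).
Check: Δs_k = -10/(k**3 + 15*k**2 + 74*k + 120). ✓
s_(n+1) = (-n**2 - 11*n - 10)/(4*(n**2 + 11*n + 30)) and s_(1) = -1/12, so S(n) = n*(-n - 11)/(6*(n**2 + 11*n + 30)).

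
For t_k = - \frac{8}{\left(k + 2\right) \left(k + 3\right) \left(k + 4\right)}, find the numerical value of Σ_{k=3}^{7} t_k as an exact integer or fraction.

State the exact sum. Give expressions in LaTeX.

The ratio is (k + 2)/(k + 5).
So A=k + 2 and B=k + 5, with C=1.
Need (k + 2)·f(k+1) − (k + 4)·f(k) = 1.
d = 2 from the (1,1,0) case.
Coefficient equations give f(k) = k*(k + 5)/12.
Then R = B(k−1)f/C = k*(k + 4)*(k + 5)/12, so s_k = R(k)·t_k = 2*k*(-k - 5)/(3*(k + 2)*(k + 3)).
Δs = -8/(k**3 + 9*k**2 + 26*k + 24), as required.
Sum = s_(8) − s_(3); s_(8) = -104/165, s_(3) = -8/15 ⇒ -16/165.

Σ = -16/165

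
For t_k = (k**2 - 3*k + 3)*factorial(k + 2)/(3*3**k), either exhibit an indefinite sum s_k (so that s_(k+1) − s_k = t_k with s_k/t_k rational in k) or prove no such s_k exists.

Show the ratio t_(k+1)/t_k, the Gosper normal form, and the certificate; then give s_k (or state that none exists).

The ratio is -(k + 3)*(3*k - (k + 1)**2)/(3*k**2 - 9*k + 9).
Gosper form: A/B · C(k+1)/C(k) with A=k/3 + 1, B=1, C=k**2 - 3*k + 3.
Solve (k/3 + 1)·f(k+1) − (1)·f(k) = k**2 - 3*k + 3.
Bound: deg f ≤ 1.
Solve for f: f(k) = 3*(k - 4) (degree 1 ≤ 1).
So s_k = (B(k−1)f/C)·t_k = (3*(k - 4)/(k**2 - 3*k + 3))·t_k = (k - 4)*factorial(k + 2)/3**k.
Check: Δs_k = (k**2 - 3*k + 3)*factorial(k + 2)/(3*3**k). ✓

s_k = (k - 4)*factorial(k + 2)/3**k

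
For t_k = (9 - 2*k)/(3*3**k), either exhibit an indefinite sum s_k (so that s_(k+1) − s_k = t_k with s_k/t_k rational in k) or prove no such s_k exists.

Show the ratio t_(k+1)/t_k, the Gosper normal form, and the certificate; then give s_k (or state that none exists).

The ratio is (2*k - 7)/(3*(2*k - 9)).
A = 1/3, B = 1, C = k - 9/2.
Solve (1/3)·f(k+1) − (1)·f(k) = k - 9/2.
From deg A=0, deg B=0, deg C=1: d=1.
Solving with deg f ≤ 1: f(k) = -3*(k - 4)/2.
Get s_k = R·t_k = (k - 4)/3**k with R(k) = B(k−1)f(k)/C(k) = -3*(k - 4)/(2*k - 9).
Verify: (9 - 2*k)/(3*3**k) matches t_k.

s_k = (k - 4)/3**k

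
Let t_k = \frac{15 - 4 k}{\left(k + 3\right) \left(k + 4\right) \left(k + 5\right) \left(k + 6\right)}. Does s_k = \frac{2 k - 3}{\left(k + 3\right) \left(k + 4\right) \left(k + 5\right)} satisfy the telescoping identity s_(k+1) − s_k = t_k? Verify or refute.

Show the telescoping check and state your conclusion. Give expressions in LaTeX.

s_(k+1) = (2*k - 1)/((k + 4)*(k + 5)*(k + 6))
s_(k+1) − s_k = (15 - 4*k)/(k**4 + 18*k**3 + 119*k**2 + 342*k + 360)
(s_(k+1) − s_k) − t_k = 0

Valid: the claim telescopes to t_k.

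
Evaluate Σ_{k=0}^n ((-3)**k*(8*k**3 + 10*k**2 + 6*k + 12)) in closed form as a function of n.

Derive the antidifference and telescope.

Ratio r(k) = 3*(-4*k**3 - 17*k**2 - 25*k - 18)/(4*k**3 + 5*k**2 + 3*k + 6).
Take A(k)=-3, B(k)=1, C(k)=k**3 + 5*k**2/4 + 3*k/4 + 3/2.
Solve (-3)·f(k+1) − (1)·f(k) = k**3 + 5*k**2/4 + 3*k/4 + 3/2.
Bound: deg f ≤ 3.
Coefficient equations give f(k) = -(2*k**3 - 2*k**2 + 3)/8.
Then R = B(k−1)f/C = -(2*k**3 - 2*k**2 + 3)/(2*(4*k**3 + 5*k**2 + 3*k + 6)), so s_k = R(k)·t_k = (-3)**k*(-2*k**3 + 2*k**2 - 3).
Δs = (-3)**k*(8*k**3 + 10*k**2 + 6*k + 12), as required.
Evaluate: s_(n+1) = 3*(-3)**n*(2*n**3 + 4*n**2 + 2*n + 3); subtract s_(0) = -3 ⇒ S(n) = 6*(-3)**n*n**3 + 12*(-3)**n*n**2 + 6*(-3)**n*n + 9*(-3)**n + 3.

S(n) = 6*(-3)**n*n**3 + 12*(-3)**n*n**2 + 6*(-3)**n*n + 9*(-3)**n + 3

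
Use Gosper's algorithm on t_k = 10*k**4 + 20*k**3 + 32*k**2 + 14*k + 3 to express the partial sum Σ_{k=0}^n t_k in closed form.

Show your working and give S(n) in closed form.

Ratio r(k) = (10*k**4 + 60*k**3 + 152*k**2 + 178*k + 79)/(10*k**4 + 20*k**3 + 32*k**2 + 14*k + 3).
Factor: A=1; B=1; C=k**4 + 2*k**3 + 16*k**2/5 + 7*k/5 + 3/10.
Key eq: (1)·f(k+1) = (1)·f(k) + (k**4 + 2*k**3 + 16*k**2/5 + 7*k/5 + 3/10).
From deg A=0, deg B=0, deg C=4: d=5.
Solve for f: f(k) = k*(2*k**4 + 4*k**2 - 4*k + 1)/10 (degree 5 ≤ 5).
So s_k = (B(k−1)f/C)·t_k = (k*(2*k**4 + 4*k**2 - 4*k + 1)/(10*k**4 + 20*k**3 + 32*k**2 + 14*k + 3))·t_k = k*(2*k**4 + 4*k**2 - 4*k + 1).
Check: Δs_k = 10*k**4 + 20*k**3 + 32*k**2 + 14*k + 3. ✓
Evaluate: s_(n+1) = 2*n**5 + 10*n**4 + 24*n**3 + 28*n**2 + 15*n + 3; subtract s_(0) = 0 ⇒ S(n) = 2*n**5 + 10*n**4 + 24*n**3 + 28*n**2 + 15*n + 3.

S(n) = 2*n**5 + 10*n**4 + 24*n**3 + 28*n**2 + 15*n + 3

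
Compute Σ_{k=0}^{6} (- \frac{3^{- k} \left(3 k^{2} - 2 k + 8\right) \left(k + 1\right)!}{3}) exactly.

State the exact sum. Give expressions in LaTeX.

r(k) = (k + 2)*(-2*k + 3*(k + 1)**2 + 6)/(3*(3*k**2 - 2*k + 8)) after simplifying.
So A=k/3 + 2/3 and B=1, with C=k**2 - 2*k/3 + 8/3.
f must satisfy (k/3 + 2/3)·f(k+1) − (1)·f(k) = k**2 - 2*k/3 + 8/3.
From deg A=1, deg B=0, deg C=2: d=1.
Solve for f: f(k) = 3*k - 2 (degree 1 ≤ 1).
Certificate R = B(k−1)f/C = 3*(3*k - 2)/(3*k**2 - 2*k + 8) gives s_k = -(3*k - 2)*factorial(k + 1)/3**k.
Check: Δs_k = -(3*k**2 - 2*k + 8)*factorial(k + 1)/(3*3**k). ✓
Sum = s_(7) − s_(0); s_(7) = -85120/243, s_(0) = 2 ⇒ -85606/243.

Σ = -85606/243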